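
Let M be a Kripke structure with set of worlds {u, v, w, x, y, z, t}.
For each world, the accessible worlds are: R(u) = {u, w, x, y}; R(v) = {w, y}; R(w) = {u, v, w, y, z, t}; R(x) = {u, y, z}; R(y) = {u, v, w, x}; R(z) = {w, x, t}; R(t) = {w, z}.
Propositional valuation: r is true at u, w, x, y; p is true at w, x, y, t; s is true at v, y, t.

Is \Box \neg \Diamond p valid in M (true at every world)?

No

Let φ = \Box \neg \Diamond p. Evaluate φ at each world:
  u (successors {u, w, x, y}): φ is false.
  v (successors {w, y}): φ is false.
  w (successors {u, v, w, y, z, t}): φ is false.
  x (successors {u, y, z}): φ is false.
  y (successors {u, v, w, x}): φ is false.
  z (successors {w, x, t}): φ is false.
  t (successors {w, z}): φ is false.
Detail at u (counterexample):
  At u: \Box \neg \Diamond p requires \neg \Diamond p at every successor {u, w, x, y}.
    \neg \Diamond p fails at u, so \Box \neg \Diamond p is false at u.
      At u: \Diamond p is true, so \neg \Diamond p is false.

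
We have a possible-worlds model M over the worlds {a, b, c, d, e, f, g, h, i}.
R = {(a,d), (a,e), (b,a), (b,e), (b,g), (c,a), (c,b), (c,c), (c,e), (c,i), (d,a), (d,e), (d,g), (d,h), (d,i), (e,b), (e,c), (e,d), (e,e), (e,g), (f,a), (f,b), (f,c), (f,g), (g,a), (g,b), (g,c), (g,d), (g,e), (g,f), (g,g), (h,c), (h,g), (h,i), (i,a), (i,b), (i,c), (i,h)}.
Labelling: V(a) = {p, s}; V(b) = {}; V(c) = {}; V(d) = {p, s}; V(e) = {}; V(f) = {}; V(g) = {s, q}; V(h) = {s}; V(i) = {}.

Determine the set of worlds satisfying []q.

Let φ = []q. Evaluate φ at each world:
  a (successors {d, e}): φ is false.
  b (successors {a, e, g}): φ is false.
  c (successors {a, b, c, e, i}): φ is false.
  d (successors {a, e, g, h, i}): φ is false.
  e (successors {b, c, d, e, g}): φ is false.
  f (successors {a, b, c, g}): φ is false.
  g (successors {a, b, c, d, e, f, g}): φ is false.
  h (successors {c, g, i}): φ is false.
  i (successors {a, b, c, h}): φ is false.
For instance, at d:
  At d: []q requires q at every successor {a, e, g, h, i}.
    q fails at a, so []q is false at d.
Satisfying worlds: none.

none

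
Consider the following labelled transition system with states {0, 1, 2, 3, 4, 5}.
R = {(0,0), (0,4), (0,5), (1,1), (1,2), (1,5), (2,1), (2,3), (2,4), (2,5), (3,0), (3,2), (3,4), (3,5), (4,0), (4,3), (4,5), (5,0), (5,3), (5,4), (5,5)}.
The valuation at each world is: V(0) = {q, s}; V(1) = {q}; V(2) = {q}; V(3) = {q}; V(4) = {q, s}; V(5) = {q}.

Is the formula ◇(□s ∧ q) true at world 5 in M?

At 5: ◇(□s ∧ q) requires □s ∧ q at some successor in {0, 3, 4, 5}.
  At 0: □s ∧ q is false.
  At 3: □s ∧ q is false.
  At 4: □s ∧ q is false.
  At 5: □s ∧ q is false.
So ◇(□s ∧ q) is false at 5.

No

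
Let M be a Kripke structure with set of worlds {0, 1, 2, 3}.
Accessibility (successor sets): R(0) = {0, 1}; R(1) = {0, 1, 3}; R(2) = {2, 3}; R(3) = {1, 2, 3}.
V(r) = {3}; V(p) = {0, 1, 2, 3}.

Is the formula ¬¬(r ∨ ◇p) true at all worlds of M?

Let φ = ¬¬(r ∨ ◇p). Evaluate φ at each world:
  0 (successors {0, 1}): φ is true.
  1 (successors {0, 1, 3}): φ is true.
  2 (successors {2, 3}): φ is true.
  3 (successors {1, 2, 3}): φ is true.
For instance, at 1:
  At 1: ¬(r ∨ ◇p) is false, so ¬¬(r ∨ ◇p) is true.
    At 1: r ∨ ◇p is true, so ¬(r ∨ ◇p) is false.
      At 1: r is false, ◇p is true, so r ∨ ◇p is true.

Yes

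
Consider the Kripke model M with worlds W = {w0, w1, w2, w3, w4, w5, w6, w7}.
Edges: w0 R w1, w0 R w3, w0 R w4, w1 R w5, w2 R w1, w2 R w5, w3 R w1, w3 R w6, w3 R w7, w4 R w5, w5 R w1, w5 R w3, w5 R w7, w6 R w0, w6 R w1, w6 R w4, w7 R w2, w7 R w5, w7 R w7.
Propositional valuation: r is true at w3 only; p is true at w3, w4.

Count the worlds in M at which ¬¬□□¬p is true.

2

Let φ = ¬¬□□¬p. Evaluate φ at each world:
  w0 (successors {w1, w3, w4}): φ is true.
  w1 (successors {w5}): φ is false.
  w2 (successors {w1, w5}): φ is false.
  w3 (successors {w1, w6, w7}): φ is false.
  w4 (successors {w5}): φ is false.
  w5 (successors {w1, w3, w7}): φ is true.
  w6 (successors {w0, w1, w4}): φ is false.
  w7 (successors {w2, w5, w7}): φ is false.
For instance, at w3:
  At w3: ¬□□¬p is true, so ¬¬□□¬p is false.
    At w3: □□¬p is false, so ¬□□¬p is true.
      At w3: □□¬p requires □¬p at every successor {w1, w6, w7}.
        □¬p fails at w6, so □□¬p is false at w3.
Satisfying worlds: {w0, w5}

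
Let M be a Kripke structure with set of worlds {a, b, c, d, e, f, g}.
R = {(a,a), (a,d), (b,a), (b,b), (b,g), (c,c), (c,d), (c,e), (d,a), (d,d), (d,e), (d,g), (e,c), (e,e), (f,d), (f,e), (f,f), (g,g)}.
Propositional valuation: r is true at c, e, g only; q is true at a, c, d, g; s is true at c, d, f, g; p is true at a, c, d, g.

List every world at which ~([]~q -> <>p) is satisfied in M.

none

Let φ = ~([]~q -> <>p). Evaluate φ at each world:
  a (successors {a, d}): φ is false.
  b (successors {a, b, g}): φ is false.
  c (successors {c, d, e}): φ is false.
  d (successors {a, d, e, g}): φ is false.
  e (successors {c, e}): φ is false.
  f (successors {d, e, f}): φ is false.
  g (successors {g}): φ is false.
For instance, at c:
  At c: []~q -> <>p is true, so ~([]~q -> <>p) is false.
    At c: []~q is false, <>p is true, so []~q -> <>p is true.
      At c: []~q requires ~q at every successor {c, d, e}.
        ~q fails at c, so []~q is false at c.
      At c: <>p requires p at some successor in {c, d, e}.
        p holds at c, so <>p is true at c.
Satisfying worlds: none.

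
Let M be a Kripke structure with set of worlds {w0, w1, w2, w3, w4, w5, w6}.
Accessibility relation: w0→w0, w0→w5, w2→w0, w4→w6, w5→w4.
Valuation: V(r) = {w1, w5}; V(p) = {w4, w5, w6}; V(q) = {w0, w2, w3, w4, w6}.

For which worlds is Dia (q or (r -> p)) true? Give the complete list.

Let φ = Dia (q or (r -> p)). Evaluate φ at each world:
  w0 (successors {w0, w5}): φ is true.
  w1 (successors ∅): φ is false.
  w2 (successors {w0}): φ is true.
  w3 (successors ∅): φ is false.
  w4 (successors {w6}): φ is true.
  w5 (successors {w4}): φ is true.
  w6 (successors ∅): φ is false.
For instance, at w5:
  At w5: Dia (q or (r -> p)) requires q or (r -> p) at some successor in {w4}.
    q or (r -> p) holds at w4, so Dia (q or (r -> p)) is true at w5.
Satisfying worlds: {w0, w2, w4, w5}

w0, w2, w4, w5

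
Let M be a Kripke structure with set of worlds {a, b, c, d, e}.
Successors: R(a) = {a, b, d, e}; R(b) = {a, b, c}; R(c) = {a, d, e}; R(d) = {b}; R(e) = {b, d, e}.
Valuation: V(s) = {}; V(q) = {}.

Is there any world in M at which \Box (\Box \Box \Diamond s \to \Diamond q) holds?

Yes

Recall that \Box ψ holds at a world iff ψ holds at every accessible world, and \Diamond ψ holds iff ψ holds at some accessible world.
Let φ = \Box (\Box \Box \Diamond s \to \Diamond q). Evaluate φ at each world:
  a (successors {a, b, d, e}): φ is true.
  b (successors {a, b, c}): φ is true.
  c (successors {a, d, e}): φ is true.
  d (successors {b}): φ is true.
  e (successors {b, d, e}): φ is true.
Detail at a (witness):
  At a: \Box (\Box \Box \Diamond s \to \Diamond q) requires \Box \Box \Diamond s \to \Diamond q at every successor {a, b, d, e}.
    At a: \Box \Box \Diamond s \to \Diamond q is true.
    At b: \Box \Box \Diamond s \to \Diamond q is true.
    At d: \Box \Box \Diamond s \to \Diamond q is true.
    At e: \Box \Box \Diamond s \to \Diamond q is true.
  So \Box (\Box \Box \Diamond s \to \Diamond q) is true at a.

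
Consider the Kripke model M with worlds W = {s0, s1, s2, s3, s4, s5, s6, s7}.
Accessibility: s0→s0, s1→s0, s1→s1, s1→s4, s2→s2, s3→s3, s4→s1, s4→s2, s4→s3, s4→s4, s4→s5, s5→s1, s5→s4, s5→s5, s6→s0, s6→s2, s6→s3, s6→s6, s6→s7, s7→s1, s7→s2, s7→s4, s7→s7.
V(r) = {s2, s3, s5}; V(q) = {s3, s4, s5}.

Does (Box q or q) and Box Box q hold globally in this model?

Let φ = (Box q or q) and Box Box q. Evaluate φ at each world:
  s0 (successors {s0}): φ is false.
  s1 (successors {s0, s1, s4}): φ is false.
  s2 (successors {s2}): φ is false.
  s3 (successors {s3}): φ is true.
  s4 (successors {s1, s2, s3, s4, s5}): φ is false.
  s5 (successors {s1, s4, s5}): φ is false.
  s6 (successors {s0, s2, s3, s6, s7}): φ is false.
  s7 (successors {s1, s2, s4, s7}): φ is false.
Detail at s0 (counterexample):
  At s0: Box q or q is false, Box Box q is false, so (Box q or q) and Box Box q is false.
    At s0: Box q is false, q is false, so Box q or q is false.
      At s0: Box q requires q at every successor {s0}.
        q fails at s0, so Box q is false at s0.
    At s0: Box Box q requires Box q at every successor {s0}.
      Box q fails at s0, so Box Box q is false at s0.

No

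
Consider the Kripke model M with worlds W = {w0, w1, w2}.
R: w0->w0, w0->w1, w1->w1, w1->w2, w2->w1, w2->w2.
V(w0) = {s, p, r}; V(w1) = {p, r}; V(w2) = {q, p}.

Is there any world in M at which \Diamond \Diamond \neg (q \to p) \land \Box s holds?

Let φ = \Diamond \Diamond \neg (q \to p) \land \Box s. Evaluate φ at each world:
  w0 (successors {w0, w1}): φ is false.
  w1 (successors {w1, w2}): φ is false.
  w2 (successors {w1, w2}): φ is false.
For instance, at w2:
  At w2: \Diamond \Diamond \neg (q \to p) is false, \Box s is false, so \Diamond \Diamond \neg (q \to p) \land \Box s is false.
    At w2: \Diamond \Diamond \neg (q \to p) requires \Diamond \neg (q \to p) at some successor in {w1, w2}.
      At w1: \Diamond \neg (q \to p) is false.
      At w2: \Diamond \neg (q \to p) is false.
    So \Diamond \Diamond \neg (q \to p) is false at w2.
    At w2: \Box s requires s at every successor {w1, w2}.
      s fails at w1, so \Box s is false at w2.

No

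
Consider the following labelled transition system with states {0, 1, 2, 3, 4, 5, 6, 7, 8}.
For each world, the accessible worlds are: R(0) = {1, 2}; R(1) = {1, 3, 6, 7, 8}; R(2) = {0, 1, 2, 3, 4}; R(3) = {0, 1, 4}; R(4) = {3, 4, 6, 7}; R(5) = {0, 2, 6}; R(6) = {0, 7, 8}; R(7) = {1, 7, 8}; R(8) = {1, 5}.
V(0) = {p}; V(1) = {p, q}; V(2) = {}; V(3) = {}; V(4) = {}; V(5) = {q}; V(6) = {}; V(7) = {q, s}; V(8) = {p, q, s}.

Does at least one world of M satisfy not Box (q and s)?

Recall that Box ψ holds at a world iff ψ holds at every accessible world, and Dia ψ holds iff ψ holds at some accessible world.
Let φ = not Box (q and s). Evaluate φ at each world:
  0 (successors {1, 2}): φ is true.
  1 (successors {1, 3, 6, 7, 8}): φ is true.
  2 (successors {0, 1, 2, 3, 4}): φ is true.
  3 (successors {0, 1, 4}): φ is true.
  4 (successors {3, 4, 6, 7}): φ is true.
  5 (successors {0, 2, 6}): φ is true.
  6 (successors {0, 7, 8}): φ is true.
  7 (successors {1, 7, 8}): φ is true.
  8 (successors {1, 5}): φ is true.
Detail at 0 (witness):
  At 0: Box (q and s) is false, so not Box (q and s) is true.
    At 0: Box (q and s) requires q and s at every successor {1, 2}.
      q and s fails at 1, so Box (q and s) is false at 0.

Yes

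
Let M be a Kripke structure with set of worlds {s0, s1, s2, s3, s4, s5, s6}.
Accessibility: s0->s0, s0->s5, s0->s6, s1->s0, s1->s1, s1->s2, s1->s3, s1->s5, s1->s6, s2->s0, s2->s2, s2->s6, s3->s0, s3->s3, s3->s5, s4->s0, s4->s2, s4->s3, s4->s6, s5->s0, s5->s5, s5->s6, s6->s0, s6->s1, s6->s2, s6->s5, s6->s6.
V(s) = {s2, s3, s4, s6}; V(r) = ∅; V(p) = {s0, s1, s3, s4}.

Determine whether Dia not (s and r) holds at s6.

Yes

At s6: Dia not (s and r) requires not (s and r) at some successor in {s0, s1, s2, s5, s6}.
  not (s and r) holds at s0, so Dia not (s and r) is true at s6.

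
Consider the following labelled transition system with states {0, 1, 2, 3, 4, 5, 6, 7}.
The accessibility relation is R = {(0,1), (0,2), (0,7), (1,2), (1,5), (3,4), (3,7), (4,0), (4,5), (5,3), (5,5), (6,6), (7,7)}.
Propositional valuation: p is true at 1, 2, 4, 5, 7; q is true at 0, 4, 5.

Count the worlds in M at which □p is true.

Recall that □ψ holds at a world iff ψ holds at every accessible world, and ◇ψ holds iff ψ holds at some accessible world.
Let φ = □p. Evaluate φ at each world:
  0 (successors {1, 2, 7}): φ is true.
  1 (successors {2, 5}): φ is true.
  2 (successors ∅): φ is true.
  3 (successors {4, 7}): φ is true.
  4 (successors {0, 5}): φ is false.
  5 (successors {3, 5}): φ is false.
  6 (successors {6}): φ is false.
  7 (successors {7}): φ is true.
For instance, at 3:
  At 3: □p requires p at every successor {4, 7}.
    At 4: p is true.
    At 7: p is true.
  So □p is true at 3.
Satisfying worlds: {0, 1, 2, 3, 7}

5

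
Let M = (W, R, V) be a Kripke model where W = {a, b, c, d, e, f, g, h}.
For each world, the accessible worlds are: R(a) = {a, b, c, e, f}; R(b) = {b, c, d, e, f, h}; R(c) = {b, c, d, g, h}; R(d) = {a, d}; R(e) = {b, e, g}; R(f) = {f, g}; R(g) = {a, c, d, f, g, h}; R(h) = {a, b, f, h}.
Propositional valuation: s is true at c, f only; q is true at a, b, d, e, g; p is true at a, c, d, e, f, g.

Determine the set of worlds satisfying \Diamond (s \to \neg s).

a, b, c, d, e, f, g, h

Recall that \Diamond ψ holds at a world iff ψ holds at some accessible world.
Let φ = \Diamond (s \to \neg s). Evaluate φ at each world:
  a (successors {a, b, c, e, f}): φ is true.
  b (successors {b, c, d, e, f, h}): φ is true.
  c (successors {b, c, d, g, h}): φ is true.
  d (successors {a, d}): φ is true.
  e (successors {b, e, g}): φ is true.
  f (successors {f, g}): φ is true.
  g (successors {a, c, d, f, g, h}): φ is true.
  h (successors {a, b, f, h}): φ is true.
For instance, at d:
  At d: \Diamond (s \to \neg s) requires s \to \neg s at some successor in {a, d}.
    s \to \neg s holds at a, so \Diamond (s \to \neg s) is true at d.
Satisfying worlds: {a, b, c, d, e, f, g, h}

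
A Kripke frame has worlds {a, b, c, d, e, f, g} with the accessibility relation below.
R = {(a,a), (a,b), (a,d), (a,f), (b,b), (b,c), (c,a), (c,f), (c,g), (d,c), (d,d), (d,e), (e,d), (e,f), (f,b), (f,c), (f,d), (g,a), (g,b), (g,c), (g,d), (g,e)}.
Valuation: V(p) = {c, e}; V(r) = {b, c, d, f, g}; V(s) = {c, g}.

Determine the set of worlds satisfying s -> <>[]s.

a, b, d, e, f

Let φ = s -> <>[]s. Evaluate φ at each world:
  a (successors {a, b, d, f}): φ is true.
  b (successors {b, c}): φ is true.
  c (successors {a, f, g}): φ is false.
  d (successors {c, d, e}): φ is true.
  e (successors {d, f}): φ is true.
  f (successors {b, c, d}): φ is true.
  g (successors {a, b, c, d, e}): φ is false.
For instance, at c:
  At c: s is true, <>[]s is false, so s -> <>[]s is false.
    At c: <>[]s requires []s at some successor in {a, f, g}.
      At a: []s is false.
      At f: []s is false.
      At g: []s is false.
    So <>[]s is false at c.
Satisfying worlds: {a, b, d, e, f}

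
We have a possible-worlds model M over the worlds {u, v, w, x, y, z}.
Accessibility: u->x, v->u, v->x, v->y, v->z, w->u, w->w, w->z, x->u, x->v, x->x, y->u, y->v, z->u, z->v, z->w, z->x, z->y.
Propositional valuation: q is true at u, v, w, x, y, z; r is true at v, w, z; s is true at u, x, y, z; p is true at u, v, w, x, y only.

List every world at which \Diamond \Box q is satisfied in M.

u, v, w, x, y, z

Let φ = \Diamond \Box q. Evaluate φ at each world:
  u (successors {x}): φ is true.
  v (successors {u, x, y, z}): φ is true.
  w (successors {u, w, z}): φ is true.
  x (successors {u, v, x}): φ is true.
  y (successors {u, v}): φ is true.
  z (successors {u, v, w, x, y}): φ is true.
For instance, at y:
  At y: \Diamond \Box q requires \Box q at some successor in {u, v}.
    \Box q holds at u, so \Diamond \Box q is true at y.
      At u: \Box q requires q at every successor {x}.
        At x: q is true.
      So \Box q is true at u.
Satisfying worlds: {u, v, w, x, y, z}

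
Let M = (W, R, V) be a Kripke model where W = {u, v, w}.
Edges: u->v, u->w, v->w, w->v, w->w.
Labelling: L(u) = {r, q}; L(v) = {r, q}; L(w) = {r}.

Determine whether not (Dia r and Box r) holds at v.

No

At v: Dia r and Box r is true, so not (Dia r and Box r) is false.
  At v: Dia r is true, Box r is true, so Dia r and Box r is true.
    At v: Dia r requires r at some successor in {w}.
      r holds at w, so Dia r is true at v.
    At v: Box r requires r at every successor {w}.
      At w: r is true.
    So Box r is true at v.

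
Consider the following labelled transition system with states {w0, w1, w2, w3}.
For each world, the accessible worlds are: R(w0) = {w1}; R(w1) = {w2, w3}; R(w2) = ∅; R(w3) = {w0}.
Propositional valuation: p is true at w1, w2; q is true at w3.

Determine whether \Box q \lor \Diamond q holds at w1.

Recall that \Box ψ holds at a world iff ψ holds at every accessible world, and \Diamond ψ holds iff ψ holds at some accessible world.
At w1: \Box q is false, \Diamond q is true, so \Box q \lor \Diamond q is true.
  At w1: \Box q requires q at every successor {w2, w3}.
    q fails at w2, so \Box q is false at w1.
  At w1: \Diamond q requires q at some successor in {w2, w3}.
    q holds at w3, so \Diamond q is true at w1.

Yes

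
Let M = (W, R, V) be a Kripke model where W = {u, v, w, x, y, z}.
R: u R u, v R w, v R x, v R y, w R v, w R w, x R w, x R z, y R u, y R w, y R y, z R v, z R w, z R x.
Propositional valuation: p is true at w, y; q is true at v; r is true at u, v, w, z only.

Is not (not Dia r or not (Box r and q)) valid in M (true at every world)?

No

Let φ = not (not Dia r or not (Box r and q)). Evaluate φ at each world:
  u (successors {u}): φ is false.
  v (successors {w, x, y}): φ is false.
  w (successors {v, w}): φ is false.
  x (successors {w, z}): φ is false.
  y (successors {u, w, y}): φ is false.
  z (successors {v, w, x}): φ is false.
Detail at u (counterexample):
  At u: not Dia r or not (Box r and q) is true, so not (not Dia r or not (Box r and q)) is false.
    At u: not Dia r is false, not (Box r and q) is true, so not Dia r or not (Box r and q) is true.
      At u: Dia r is true, so not Dia r is false.
      At u: Box r and q is false, so not (Box r and q) is true.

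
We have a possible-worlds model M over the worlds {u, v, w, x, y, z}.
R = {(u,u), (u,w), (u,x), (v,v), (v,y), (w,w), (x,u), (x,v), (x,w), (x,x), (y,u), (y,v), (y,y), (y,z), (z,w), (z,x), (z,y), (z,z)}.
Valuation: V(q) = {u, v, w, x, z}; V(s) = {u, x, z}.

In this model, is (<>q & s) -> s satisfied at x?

At x: <>q & s is true, s is true, so (<>q & s) -> s is true.
  At x: <>q is true, s is true, so <>q & s is true.
    At x: <>q requires q at some successor in {u, v, w, x}.
      q holds at u, so <>q is true at x.

Yes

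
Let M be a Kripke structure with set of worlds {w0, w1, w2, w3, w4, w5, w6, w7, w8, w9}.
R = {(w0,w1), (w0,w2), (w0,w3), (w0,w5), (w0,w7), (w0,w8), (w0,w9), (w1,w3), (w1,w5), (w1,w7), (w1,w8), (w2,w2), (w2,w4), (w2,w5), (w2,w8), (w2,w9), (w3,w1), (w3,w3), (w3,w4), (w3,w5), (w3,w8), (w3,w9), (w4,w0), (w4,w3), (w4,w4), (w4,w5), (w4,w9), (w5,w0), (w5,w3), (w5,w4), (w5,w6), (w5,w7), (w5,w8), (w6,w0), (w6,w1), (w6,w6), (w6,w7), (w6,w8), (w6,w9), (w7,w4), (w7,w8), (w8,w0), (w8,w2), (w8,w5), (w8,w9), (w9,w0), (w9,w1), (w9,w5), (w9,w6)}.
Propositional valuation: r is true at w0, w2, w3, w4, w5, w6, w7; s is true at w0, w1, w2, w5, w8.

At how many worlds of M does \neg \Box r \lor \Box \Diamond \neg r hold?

Let φ = \neg \Box r \lor \Box \Diamond \neg r. Evaluate φ at each world:
  w0 (successors {w1, w2, w3, w5, w7, w8, w9}): φ is true.
  w1 (successors {w3, w5, w7, w8}): φ is true.
  w2 (successors {w2, w4, w5, w8, w9}): φ is true.
  w3 (successors {w1, w3, w4, w5, w8, w9}): φ is true.
  w4 (successors {w0, w3, w4, w5, w9}): φ is true.
  w5 (successors {w0, w3, w4, w6, w7, w8}): φ is true.
  w6 (successors {w0, w1, w6, w7, w8, w9}): φ is true.
  w7 (successors {w4, w8}): φ is true.
  w8 (successors {w0, w2, w5, w9}): φ is true.
  w9 (successors {w0, w1, w5, w6}): φ is true.
For instance, at w2:
  At w2: \neg \Box r is true, \Box \Diamond \neg r is true, so \neg \Box r \lor \Box \Diamond \neg r is true.
    At w2: \Box r is false, so \neg \Box r is true.
      At w2: \Box r requires r at every successor {w2, w4, w5, w8, w9}.
        r fails at w8, so \Box r is false at w2.
    At w2: \Box \Diamond \neg r requires \Diamond \neg r at every successor {w2, w4, w5, w8, w9}.
      At w2: \Diamond \neg r is true.
      At w4: \Diamond \neg r is true.
      At w5: \Diamond \neg r is true.
      At w8: \Diamond \neg r is true.
      At w9: \Diamond \neg r is true.
    So \Box \Diamond \neg r is true at w2.
Satisfying worlds: {w0, w1, w2, w3, w4, w5, w6, w7, w8, w9}

10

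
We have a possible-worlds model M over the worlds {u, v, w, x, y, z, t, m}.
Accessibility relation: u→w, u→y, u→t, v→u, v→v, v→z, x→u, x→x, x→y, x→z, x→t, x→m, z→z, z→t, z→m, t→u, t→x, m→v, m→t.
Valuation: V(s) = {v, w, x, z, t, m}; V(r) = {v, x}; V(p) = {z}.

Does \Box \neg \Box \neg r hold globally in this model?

No

Let φ = \Box \neg \Box \neg r. Evaluate φ at each world:
  u (successors {w, y, t}): φ is false.
  v (successors {u, v, z}): φ is false.
  w (successors ∅): φ is true.
  x (successors {u, x, y, z, t, m}): φ is false.
  y (successors ∅): φ is true.
  z (successors {z, t, m}): φ is false.
  t (successors {u, x}): φ is false.
  m (successors {v, t}): φ is true.
Detail at u (counterexample):
  At u: \Box \neg \Box \neg r requires \neg \Box \neg r at every successor {w, y, t}.
    \neg \Box \neg r fails at w, so \Box \neg \Box \neg r is false at u.
      At w: \Box \neg r is true, so \neg \Box \neg r is false.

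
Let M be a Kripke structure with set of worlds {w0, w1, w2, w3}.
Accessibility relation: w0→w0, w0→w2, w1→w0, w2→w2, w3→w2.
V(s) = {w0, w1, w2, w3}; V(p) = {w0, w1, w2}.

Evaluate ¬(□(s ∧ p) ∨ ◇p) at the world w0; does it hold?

No

At w0: □(s ∧ p) ∨ ◇p is true, so ¬(□(s ∧ p) ∨ ◇p) is false.
  At w0: □(s ∧ p) is true, ◇p is true, so □(s ∧ p) ∨ ◇p is true.
    At w0: □(s ∧ p) requires s ∧ p at every successor {w0, w2}.
      At w0: s ∧ p is true.
      At w2: s ∧ p is true.
    So □(s ∧ p) is true at w0.
    At w0: ◇p requires p at some successor in {w0, w2}.
      p holds at w0, so ◇p is true at w0.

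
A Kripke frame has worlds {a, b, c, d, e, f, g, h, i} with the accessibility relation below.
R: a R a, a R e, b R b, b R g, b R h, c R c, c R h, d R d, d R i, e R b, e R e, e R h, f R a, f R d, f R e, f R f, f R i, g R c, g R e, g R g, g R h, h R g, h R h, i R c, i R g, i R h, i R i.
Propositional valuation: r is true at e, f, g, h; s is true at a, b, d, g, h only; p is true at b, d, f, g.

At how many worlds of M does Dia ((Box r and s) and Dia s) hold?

Let φ = Dia ((Box r and s) and Dia s). Evaluate φ at each world:
  a (successors {a, e}): φ is false.
  b (successors {b, g, h}): φ is true.
  c (successors {c, h}): φ is true.
  d (successors {d, i}): φ is false.
  e (successors {b, e, h}): φ is true.
  f (successors {a, d, e, f, i}): φ is false.
  g (successors {c, e, g, h}): φ is true.
  h (successors {g, h}): φ is true.
  i (successors {c, g, h, i}): φ is true.
For instance, at d:
  At d: Dia ((Box r and s) and Dia s) requires (Box r and s) and Dia s at some successor in {d, i}.
    At d: (Box r and s) and Dia s is false.
    At i: (Box r and s) and Dia s is false.
  So Dia ((Box r and s) and Dia s) is false at d.
Satisfying worlds: {b, c, e, g, h, i}

6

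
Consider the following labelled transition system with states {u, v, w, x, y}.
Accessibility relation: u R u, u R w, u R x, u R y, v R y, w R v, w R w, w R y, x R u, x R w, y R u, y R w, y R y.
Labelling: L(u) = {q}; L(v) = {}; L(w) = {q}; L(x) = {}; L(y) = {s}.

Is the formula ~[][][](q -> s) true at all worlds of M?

Let φ = ~[][][](q -> s). Evaluate φ at each world:
  u (successors {u, w, x, y}): φ is true.
  v (successors {y}): φ is true.
  w (successors {v, w, y}): φ is true.
  x (successors {u, w}): φ is true.
  y (successors {u, w, y}): φ is true.
For instance, at x:
  At x: [][][](q -> s) is false, so ~[][][](q -> s) is true.
    At x: [][][](q -> s) requires [][](q -> s) at every successor {u, w}.
      [][](q -> s) fails at u, so [][][](q -> s) is false at x.

Yes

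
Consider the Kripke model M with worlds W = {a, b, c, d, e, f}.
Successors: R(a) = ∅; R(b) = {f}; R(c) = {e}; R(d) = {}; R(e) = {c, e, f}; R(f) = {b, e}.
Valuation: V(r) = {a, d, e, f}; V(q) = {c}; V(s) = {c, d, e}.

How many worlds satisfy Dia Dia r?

4

Let φ = Dia Dia r. Evaluate φ at each world:
  a (successors ∅): φ is false.
  b (successors {f}): φ is true.
  c (successors {e}): φ is true.
  d (successors ∅): φ is false.
  e (successors {c, e, f}): φ is true.
  f (successors {b, e}): φ is true.
For instance, at c:
  At c: Dia Dia r requires Dia r at some successor in {e}.
    Dia r holds at e, so Dia Dia r is true at c.
      At e: Dia r requires r at some successor in {c, e, f}.
        r holds at e, so Dia r is true at e.
Satisfying worlds: {b, c, e, f}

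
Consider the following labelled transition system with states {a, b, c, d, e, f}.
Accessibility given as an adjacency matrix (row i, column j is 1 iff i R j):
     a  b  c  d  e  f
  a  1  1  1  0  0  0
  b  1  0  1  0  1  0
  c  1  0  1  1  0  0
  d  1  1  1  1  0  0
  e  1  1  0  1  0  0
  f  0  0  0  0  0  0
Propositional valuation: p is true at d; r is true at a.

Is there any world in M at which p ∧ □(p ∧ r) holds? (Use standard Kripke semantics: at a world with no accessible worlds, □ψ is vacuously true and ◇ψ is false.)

Recall that □ψ holds at a world iff ψ holds at every accessible world, and ◇ψ holds iff ψ holds at some accessible world.
Let φ = p ∧ □(p ∧ r). Evaluate φ at each world:
  a (successors {a, b, c}): φ is false.
  b (successors {a, c, e}): φ is false.
  c (successors {a, c, d}): φ is false.
  d (successors {a, b, c, d}): φ is false.
  e (successors {a, b, d}): φ is false.
  f (successors ∅): φ is false.
For instance, at c:
  At c: p is false, □(p ∧ r) is false, so p ∧ □(p ∧ r) is false.
    At c: □(p ∧ r) requires p ∧ r at every successor {a, c, d}.
      p ∧ r fails at a, so □(p ∧ r) is false at c.

No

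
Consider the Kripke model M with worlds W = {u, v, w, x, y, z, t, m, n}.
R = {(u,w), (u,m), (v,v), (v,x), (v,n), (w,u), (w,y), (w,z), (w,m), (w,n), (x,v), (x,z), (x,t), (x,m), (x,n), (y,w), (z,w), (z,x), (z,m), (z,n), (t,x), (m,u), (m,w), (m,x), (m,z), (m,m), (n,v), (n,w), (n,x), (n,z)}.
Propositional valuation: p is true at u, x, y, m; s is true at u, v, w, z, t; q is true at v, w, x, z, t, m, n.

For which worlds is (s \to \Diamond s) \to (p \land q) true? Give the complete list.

x, t, m

Recall that \Diamond ψ holds at a world iff ψ holds at some accessible world.
Let φ = (s \to \Diamond s) \to (p \land q). Evaluate φ at each world:
  u (successors {w, m}): φ is false.
  v (successors {v, x, n}): φ is false.
  w (successors {u, y, z, m, n}): φ is false.
  x (successors {v, z, t, m, n}): φ is true.
  y (successors {w}): φ is false.
  z (successors {w, x, m, n}): φ is false.
  t (successors {x}): φ is true.
  m (successors {u, w, x, z, m}): φ is true.
  n (successors {v, w, x, z}): φ is false.
For instance, at n:
  At n: s \to \Diamond s is true, p \land q is false, so (s \to \Diamond s) \to (p \land q) is false.
    At n: s is false, \Diamond s is true, so s \to \Diamond s is true.
      At n: \Diamond s requires s at some successor in {v, w, x, z}.
        s holds at v, so \Diamond s is true at n.
Satisfying worlds: {x, t, m}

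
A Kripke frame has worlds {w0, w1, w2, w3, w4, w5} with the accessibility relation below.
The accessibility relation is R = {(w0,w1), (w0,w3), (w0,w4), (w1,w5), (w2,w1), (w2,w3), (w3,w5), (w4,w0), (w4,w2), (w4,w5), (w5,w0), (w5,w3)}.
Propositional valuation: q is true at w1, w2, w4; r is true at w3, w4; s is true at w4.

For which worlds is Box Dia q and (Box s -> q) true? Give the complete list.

none

Let φ = Box Dia q and (Box s -> q). Evaluate φ at each world:
  w0 (successors {w1, w3, w4}): φ is false.
  w1 (successors {w5}): φ is false.
  w2 (successors {w1, w3}): φ is false.
  w3 (successors {w5}): φ is false.
  w4 (successors {w0, w2, w5}): φ is false.
  w5 (successors {w0, w3}): φ is false.
For instance, at w4:
  At w4: Box Dia q is false, Box s -> q is true, so Box Dia q and (Box s -> q) is false.
    At w4: Box Dia q requires Dia q at every successor {w0, w2, w5}.
      Dia q fails at w5, so Box Dia q is false at w4.
    At w4: Box s is false, q is true, so Box s -> q is true.
      At w4: Box s requires s at every successor {w0, w2, w5}.
        s fails at w0, so Box s is false at w4.
Satisfying worlds: none.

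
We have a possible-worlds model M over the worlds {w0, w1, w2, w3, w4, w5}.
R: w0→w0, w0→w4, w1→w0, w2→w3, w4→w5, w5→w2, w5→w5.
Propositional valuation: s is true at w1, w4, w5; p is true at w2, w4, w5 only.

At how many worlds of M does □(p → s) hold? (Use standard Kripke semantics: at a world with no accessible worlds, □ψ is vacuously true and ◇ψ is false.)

Let φ = □(p → s). Evaluate φ at each world:
  w0 (successors {w0, w4}): φ is true.
  w1 (successors {w0}): φ is true.
  w2 (successors {w3}): φ is true.
  w3 (successors ∅): φ is true.
  w4 (successors {w5}): φ is true.
  w5 (successors {w2, w5}): φ is false.
For instance, at w4:
  At w4: □(p → s) requires p → s at every successor {w5}.
    At w5: p → s is true.
  So □(p → s) is true at w4.
Satisfying worlds: {w0, w1, w2, w3, w4}

5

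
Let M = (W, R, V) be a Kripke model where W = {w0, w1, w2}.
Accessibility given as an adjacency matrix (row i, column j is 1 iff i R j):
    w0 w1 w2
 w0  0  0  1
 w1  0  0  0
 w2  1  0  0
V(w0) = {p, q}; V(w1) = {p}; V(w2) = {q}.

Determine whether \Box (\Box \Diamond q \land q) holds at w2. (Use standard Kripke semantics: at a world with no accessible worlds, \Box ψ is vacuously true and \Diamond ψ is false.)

Yes

Recall that \Box ψ holds at a world iff ψ holds at every accessible world, and \Diamond ψ holds iff ψ holds at some accessible world.
At w2: \Box (\Box \Diamond q \land q) requires \Box \Diamond q \land q at every successor {w0}.
    At w0: \Box \Diamond q is true, q is true, so \Box \Diamond q \land q is true.
      At w0: \Box \Diamond q requires \Diamond q at every successor {w2}.
        At w2: \Diamond q is true.
      So \Box \Diamond q is true at w0.
So \Box (\Box \Diamond q \land q) is true at w2.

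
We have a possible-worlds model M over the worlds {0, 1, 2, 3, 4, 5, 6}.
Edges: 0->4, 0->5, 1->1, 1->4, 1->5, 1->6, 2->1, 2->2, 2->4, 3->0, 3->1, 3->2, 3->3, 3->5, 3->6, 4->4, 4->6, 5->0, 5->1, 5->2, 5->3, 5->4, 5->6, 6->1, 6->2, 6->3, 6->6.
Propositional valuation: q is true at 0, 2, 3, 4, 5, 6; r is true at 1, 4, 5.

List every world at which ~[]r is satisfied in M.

1, 2, 3, 4, 5, 6

Let φ = ~[]r. Evaluate φ at each world:
  0 (successors {4, 5}): φ is false.
  1 (successors {1, 4, 5, 6}): φ is true.
  2 (successors {1, 2, 4}): φ is true.
  3 (successors {0, 1, 2, 3, 5, 6}): φ is true.
  4 (successors {4, 6}): φ is true.
  5 (successors {0, 1, 2, 3, 4, 6}): φ is true.
  6 (successors {1, 2, 3, 6}): φ is true.
For instance, at 1:
  At 1: []r is false, so ~[]r is true.
    At 1: []r requires r at every successor {1, 4, 5, 6}.
      r fails at 6, so []r is false at 1.
Satisfying worlds: {1, 2, 3, 4, 5, 6}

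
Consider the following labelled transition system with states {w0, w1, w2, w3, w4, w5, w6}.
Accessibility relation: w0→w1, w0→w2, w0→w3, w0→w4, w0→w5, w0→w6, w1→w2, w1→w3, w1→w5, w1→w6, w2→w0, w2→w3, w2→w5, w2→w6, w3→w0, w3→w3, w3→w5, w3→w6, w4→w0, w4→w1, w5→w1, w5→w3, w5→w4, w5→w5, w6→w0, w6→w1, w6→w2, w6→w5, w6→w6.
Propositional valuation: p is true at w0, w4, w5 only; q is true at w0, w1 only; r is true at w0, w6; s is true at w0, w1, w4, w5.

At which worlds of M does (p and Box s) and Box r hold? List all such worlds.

Let φ = (p and Box s) and Box r. Evaluate φ at each world:
  w0 (successors {w1, w2, w3, w4, w5, w6}): φ is false.
  w1 (successors {w2, w3, w5, w6}): φ is false.
  w2 (successors {w0, w3, w5, w6}): φ is false.
  w3 (successors {w0, w3, w5, w6}): φ is false.
  w4 (successors {w0, w1}): φ is false.
  w5 (successors {w1, w3, w4, w5}): φ is false.
  w6 (successors {w0, w1, w2, w5, w6}): φ is false.
For instance, at w3:
  At w3: p and Box s is false, Box r is false, so (p and Box s) and Box r is false.
    At w3: p is false, Box s is false, so p and Box s is false.
      At w3: Box s requires s at every successor {w0, w3, w5, w6}.
        s fails at w3, so Box s is false at w3.
    At w3: Box r requires r at every successor {w0, w3, w5, w6}.
      r fails at w3, so Box r is false at w3.
Satisfying worlds: none.

none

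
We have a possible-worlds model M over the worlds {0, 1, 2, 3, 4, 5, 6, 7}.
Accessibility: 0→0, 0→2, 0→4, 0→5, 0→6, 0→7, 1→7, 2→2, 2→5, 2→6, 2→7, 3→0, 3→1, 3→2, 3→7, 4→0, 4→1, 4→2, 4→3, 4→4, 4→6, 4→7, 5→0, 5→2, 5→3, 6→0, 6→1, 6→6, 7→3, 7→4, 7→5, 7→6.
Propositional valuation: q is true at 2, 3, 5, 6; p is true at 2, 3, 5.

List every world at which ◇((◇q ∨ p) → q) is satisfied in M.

0, 2, 3, 4, 5, 6, 7

Let φ = ◇((◇q ∨ p) → q). Evaluate φ at each world:
  0 (successors {0, 2, 4, 5, 6, 7}): φ is true.
  1 (successors {7}): φ is false.
  2 (successors {2, 5, 6, 7}): φ is true.
  3 (successors {0, 1, 2, 7}): φ is true.
  4 (successors {0, 1, 2, 3, 4, 6, 7}): φ is true.
  5 (successors {0, 2, 3}): φ is true.
  6 (successors {0, 1, 6}): φ is true.
  7 (successors {3, 4, 5, 6}): φ is true.
For instance, at 6:
  At 6: ◇((◇q ∨ p) → q) requires (◇q ∨ p) → q at some successor in {0, 1, 6}.
    (◇q ∨ p) → q holds at 1, so ◇((◇q ∨ p) → q) is true at 6.
      At 1: ◇q ∨ p is false, q is false, so (◇q ∨ p) → q is true.
Satisfying worlds: {0, 2, 3, 4, 5, 6, 7}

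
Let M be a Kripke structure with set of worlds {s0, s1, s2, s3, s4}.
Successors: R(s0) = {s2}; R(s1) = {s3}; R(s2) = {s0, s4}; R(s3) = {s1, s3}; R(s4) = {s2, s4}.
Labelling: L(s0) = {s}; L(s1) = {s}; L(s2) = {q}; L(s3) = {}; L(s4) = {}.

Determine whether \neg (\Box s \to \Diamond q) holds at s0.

No

Recall that \Box ψ holds at a world iff ψ holds at every accessible world, and \Diamond ψ holds iff ψ holds at some accessible world.
At s0: \Box s \to \Diamond q is true, so \neg (\Box s \to \Diamond q) is false.
  At s0: \Box s is false, \Diamond q is true, so \Box s \to \Diamond q is true.
    At s0: \Box s requires s at every successor {s2}.
      s fails at s2, so \Box s is false at s0.
    At s0: \Diamond q requires q at some successor in {s2}.
      q holds at s2, so \Diamond q is true at s0.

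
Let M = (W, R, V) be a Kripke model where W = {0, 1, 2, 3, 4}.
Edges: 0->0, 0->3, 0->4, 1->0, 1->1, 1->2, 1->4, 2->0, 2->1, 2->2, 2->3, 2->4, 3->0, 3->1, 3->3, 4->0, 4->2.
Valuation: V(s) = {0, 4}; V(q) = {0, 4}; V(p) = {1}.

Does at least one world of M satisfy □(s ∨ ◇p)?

Yes

Recall that □ψ holds at a world iff ψ holds at every accessible world, and ◇ψ holds iff ψ holds at some accessible world.
Let φ = □(s ∨ ◇p). Evaluate φ at each world:
  0 (successors {0, 3, 4}): φ is true.
  1 (successors {0, 1, 2, 4}): φ is true.
  2 (successors {0, 1, 2, 3, 4}): φ is true.
  3 (successors {0, 1, 3}): φ is true.
  4 (successors {0, 2}): φ is true.
Detail at 0 (witness):
  At 0: □(s ∨ ◇p) requires s ∨ ◇p at every successor {0, 3, 4}.
      At 0: s is true, ◇p is false, so s ∨ ◇p is true.
      At 3: s is false, ◇p is true, so s ∨ ◇p is true.
      At 4: s is true, ◇p is false, so s ∨ ◇p is true.
  So □(s ∨ ◇p) is true at 0.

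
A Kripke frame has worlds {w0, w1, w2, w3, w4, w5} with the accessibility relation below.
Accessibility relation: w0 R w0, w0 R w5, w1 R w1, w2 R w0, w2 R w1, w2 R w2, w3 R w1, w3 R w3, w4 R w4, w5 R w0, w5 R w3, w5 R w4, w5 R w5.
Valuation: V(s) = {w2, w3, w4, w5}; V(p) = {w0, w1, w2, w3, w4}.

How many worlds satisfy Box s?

Recall that Box ψ holds at a world iff ψ holds at every accessible world, and Dia ψ holds iff ψ holds at some accessible world.
Let φ = Box s. Evaluate φ at each world:
  w0 (successors {w0, w5}): φ is false.
  w1 (successors {w1}): φ is false.
  w2 (successors {w0, w1, w2}): φ is false.
  w3 (successors {w1, w3}): φ is false.
  w4 (successors {w4}): φ is true.
  w5 (successors {w0, w3, w4, w5}): φ is false.
For instance, at w0:
  At w0: Box s requires s at every successor {w0, w5}.
    s fails at w0, so Box s is false at w0.
Satisfying worlds: {w4}

1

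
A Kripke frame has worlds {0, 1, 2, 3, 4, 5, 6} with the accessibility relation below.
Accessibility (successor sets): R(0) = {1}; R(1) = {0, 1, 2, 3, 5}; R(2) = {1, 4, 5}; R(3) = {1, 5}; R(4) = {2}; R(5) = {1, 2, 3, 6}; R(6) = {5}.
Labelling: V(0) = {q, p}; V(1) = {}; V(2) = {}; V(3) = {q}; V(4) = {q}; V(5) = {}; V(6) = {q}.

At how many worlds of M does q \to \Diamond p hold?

Let φ = q \to \Diamond p. Evaluate φ at each world:
  0 (successors {1}): φ is false.
  1 (successors {0, 1, 2, 3, 5}): φ is true.
  2 (successors {1, 4, 5}): φ is true.
  3 (successors {1, 5}): φ is false.
  4 (successors {2}): φ is false.
  5 (successors {1, 2, 3, 6}): φ is true.
  6 (successors {5}): φ is false.
For instance, at 6:
  At 6: q is true, \Diamond p is false, so q \to \Diamond p is false.
    At 6: \Diamond p requires p at some successor in {5}.
      At 5: p is false.
    So \Diamond p is false at 6.
Satisfying worlds: {1, 2, 5}

3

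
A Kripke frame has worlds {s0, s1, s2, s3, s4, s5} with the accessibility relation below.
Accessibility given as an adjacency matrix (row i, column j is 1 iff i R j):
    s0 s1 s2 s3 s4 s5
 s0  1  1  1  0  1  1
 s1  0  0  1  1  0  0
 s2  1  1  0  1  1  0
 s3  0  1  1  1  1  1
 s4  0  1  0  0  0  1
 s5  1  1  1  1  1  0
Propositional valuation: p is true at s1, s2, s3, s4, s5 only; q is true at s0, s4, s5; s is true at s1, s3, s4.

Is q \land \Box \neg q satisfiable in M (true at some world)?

No

Let φ = q \land \Box \neg q. Evaluate φ at each world:
  s0 (successors {s0, s1, s2, s4, s5}): φ is false.
  s1 (successors {s2, s3}): φ is false.
  s2 (successors {s0, s1, s3, s4}): φ is false.
  s3 (successors {s1, s2, s3, s4, s5}): φ is false.
  s4 (successors {s1, s5}): φ is false.
  s5 (successors {s0, s1, s2, s3, s4}): φ is false.
For instance, at s4:
  At s4: q is true, \Box \neg q is false, so q \land \Box \neg q is false.
    At s4: \Box \neg q requires \neg q at every successor {s1, s5}.
      \neg q fails at s5, so \Box \neg q is false at s4.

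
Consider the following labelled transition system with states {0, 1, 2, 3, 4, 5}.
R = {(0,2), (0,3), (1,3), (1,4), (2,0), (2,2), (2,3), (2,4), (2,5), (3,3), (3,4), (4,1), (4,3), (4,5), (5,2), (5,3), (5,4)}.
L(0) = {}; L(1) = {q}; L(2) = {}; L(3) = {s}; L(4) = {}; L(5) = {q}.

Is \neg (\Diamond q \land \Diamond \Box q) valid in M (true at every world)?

Yes

Let φ = \neg (\Diamond q \land \Diamond \Box q). Evaluate φ at each world:
  0 (successors {2, 3}): φ is true.
  1 (successors {3, 4}): φ is true.
  2 (successors {0, 2, 3, 4, 5}): φ is true.
  3 (successors {3, 4}): φ is true.
  4 (successors {1, 3, 5}): φ is true.
  5 (successors {2, 3, 4}): φ is true.
For instance, at 5:
  At 5: \Diamond q \land \Diamond \Box q is false, so \neg (\Diamond q \land \Diamond \Box q) is true.
    At 5: \Diamond q is false, \Diamond \Box q is false, so \Diamond q \land \Diamond \Box q is false.
      At 5: \Diamond q requires q at some successor in {2, 3, 4}.
        At 2: q is false.
        At 3: q is false.
        At 4: q is false.
      So \Diamond q is false at 5.
      At 5: \Diamond \Box q requires \Box q at some successor in {2, 3, 4}.
        At 2: \Box q is false.
        At 3: \Box q is false.
        At 4: \Box q is false.
      So \Diamond \Box q is false at 5.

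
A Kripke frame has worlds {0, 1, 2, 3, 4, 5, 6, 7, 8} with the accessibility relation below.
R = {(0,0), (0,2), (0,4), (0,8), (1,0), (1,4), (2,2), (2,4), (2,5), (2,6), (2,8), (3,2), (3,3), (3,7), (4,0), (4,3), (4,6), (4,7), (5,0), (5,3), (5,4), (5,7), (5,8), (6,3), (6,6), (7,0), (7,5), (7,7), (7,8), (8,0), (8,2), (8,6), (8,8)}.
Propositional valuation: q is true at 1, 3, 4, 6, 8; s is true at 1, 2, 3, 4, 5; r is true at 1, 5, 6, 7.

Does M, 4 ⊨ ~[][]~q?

Recall that []ψ holds at a world iff ψ holds at every accessible world, and <>ψ holds iff ψ holds at some accessible world.
At 4: [][]~q is false, so ~[][]~q is true.
  At 4: [][]~q requires []~q at every successor {0, 3, 6, 7}.
    []~q fails at 0, so [][]~q is false at 4.
      At 0: []~q requires ~q at every successor {0, 2, 4, 8}.
        ~q fails at 4, so []~q is false at 0.

Yes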